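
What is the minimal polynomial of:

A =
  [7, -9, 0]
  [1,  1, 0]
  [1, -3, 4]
x^2 - 8*x + 16

The characteristic polynomial is χ_A(x) = (x - 4)^3, so the eigenvalues are known. The minimal polynomial is
  m_A(x) = Π_λ (x − λ)^{k_λ}
where k_λ is the size of the *largest* Jordan block for λ (equivalently, the smallest k with (A − λI)^k v = 0 for every generalised eigenvector v of λ).

  λ = 4: largest Jordan block has size 2, contributing (x − 4)^2

So m_A(x) = (x - 4)^2 = x^2 - 8*x + 16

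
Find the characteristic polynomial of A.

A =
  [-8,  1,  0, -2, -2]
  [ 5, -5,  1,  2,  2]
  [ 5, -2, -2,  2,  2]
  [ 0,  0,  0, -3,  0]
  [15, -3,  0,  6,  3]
x^5 + 15*x^4 + 90*x^3 + 270*x^2 + 405*x + 243

Expanding det(x·I − A) (e.g. by cofactor expansion or by noting that A is similar to its Jordan form J, which has the same characteristic polynomial as A) gives
  χ_A(x) = x^5 + 15*x^4 + 90*x^3 + 270*x^2 + 405*x + 243
which factors as (x + 3)^5. The eigenvalues (with algebraic multiplicities) are λ = -3 with multiplicity 5.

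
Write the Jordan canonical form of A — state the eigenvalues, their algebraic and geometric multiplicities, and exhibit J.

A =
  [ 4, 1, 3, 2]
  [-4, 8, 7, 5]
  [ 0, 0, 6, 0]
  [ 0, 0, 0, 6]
J_3(6) ⊕ J_1(6)

The characteristic polynomial is
  det(x·I − A) = x^4 - 24*x^3 + 216*x^2 - 864*x + 1296 = (x - 6)^4

Eigenvalues and multiplicities (the geometric multiplicity of λ is n − rank(A − λI), which equals the number of Jordan blocks for λ):
  λ = 6: algebraic multiplicity = 4, geometric multiplicity = 2

Determining the block sizes for each eigenvalue:
  λ = 6: with am = 4 and gm = 2, the partition is not yet determined (e.g. several partitions of 4 into 2 parts exist). Let N = A − (6)·I. Computing rank(N^1) = 2, rank(N^2) = 1, rank(N^3) = 0; the number of blocks of size ≥ j is rank(N^{j−1}) − rank(N^j), giving [2, 1, 1]. So we have 1 block(s) of size 3, 1 block(s) of size 1 → block sizes [3, 1]

Assembling the blocks gives a Jordan form
J =
  [6, 1, 0, 0]
  [0, 6, 1, 0]
  [0, 0, 6, 0]
  [0, 0, 0, 6]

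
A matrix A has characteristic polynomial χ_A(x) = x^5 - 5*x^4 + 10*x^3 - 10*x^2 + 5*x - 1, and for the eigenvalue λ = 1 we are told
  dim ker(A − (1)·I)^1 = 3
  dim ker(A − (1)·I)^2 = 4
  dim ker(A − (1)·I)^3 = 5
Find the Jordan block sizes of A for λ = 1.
Block sizes for λ = 1: [3, 1, 1]

From the dimensions of kernels of powers, the number of Jordan blocks of size at least j is d_j − d_{j−1} where d_j = dim ker(N^j) (with d_0 = 0). Computing the differences gives [3, 1, 1].
The number of blocks of size exactly k is (#blocks of size ≥ k) − (#blocks of size ≥ k + 1), so the partition is: 2 block(s) of size 1, 1 block(s) of size 3.
In nonincreasing order the block sizes are [3, 1, 1].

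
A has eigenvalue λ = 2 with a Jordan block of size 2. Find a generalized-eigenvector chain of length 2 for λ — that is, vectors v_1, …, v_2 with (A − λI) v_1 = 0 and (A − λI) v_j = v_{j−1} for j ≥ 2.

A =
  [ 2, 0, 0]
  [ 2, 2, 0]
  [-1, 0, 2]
A Jordan chain for λ = 2 of length 2:
v_1 = (0, 2, -1)ᵀ
v_2 = (1, 0, 0)ᵀ

Let N = A − (2)·I. We want v_2 with N^2 v_2 = 0 but N^1 v_2 ≠ 0; then v_{j-1} := N · v_j for j = 2, …, 2.

Pick v_2 = (1, 0, 0)ᵀ.
Then v_1 = N · v_2 = (0, 2, -1)ᵀ.

Sanity check: (A − (2)·I) v_1 = (0, 0, 0)ᵀ = 0. ✓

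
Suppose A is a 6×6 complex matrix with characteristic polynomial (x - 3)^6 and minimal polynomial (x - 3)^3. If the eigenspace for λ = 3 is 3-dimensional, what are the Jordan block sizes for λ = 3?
Block sizes for λ = 3: [3, 2, 1]

Step 1 — from the characteristic polynomial, algebraic multiplicity of λ = 3 is 6. From dim ker(A − (3)·I) = 3, there are exactly 3 Jordan blocks for λ = 3.
Step 2 — from the minimal polynomial, the factor (x − 3)^3 tells us the largest block for λ = 3 has size 3.
Step 3 — with total size 6, 3 blocks, and largest block 3, the block sizes (in nonincreasing order) are [3, 2, 1].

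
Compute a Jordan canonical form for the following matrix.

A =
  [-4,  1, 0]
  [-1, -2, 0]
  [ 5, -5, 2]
J_2(-3) ⊕ J_1(2)

The characteristic polynomial is
  det(x·I − A) = x^3 + 4*x^2 - 3*x - 18 = (x - 2)*(x + 3)^2

Eigenvalues and multiplicities (the geometric multiplicity of λ is n − rank(A − λI), which equals the number of Jordan blocks for λ):
  λ = -3: algebraic multiplicity = 2, geometric multiplicity = 1
  λ = 2: algebraic multiplicity = 1, geometric multiplicity = 1

Determining the block sizes for each eigenvalue:
  λ = -3: one block (gm = 1), so the single block has size am = 2 → block sizes [2]
  λ = 2: one block (gm = 1), so the single block has size am = 1 → block sizes [1]

Assembling the blocks gives a Jordan form
J =
  [-3,  1, 0]
  [ 0, -3, 0]
  [ 0,  0, 2]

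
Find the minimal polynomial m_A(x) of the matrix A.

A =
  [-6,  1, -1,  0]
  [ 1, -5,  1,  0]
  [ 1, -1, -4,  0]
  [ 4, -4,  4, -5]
x^3 + 15*x^2 + 75*x + 125

The characteristic polynomial is χ_A(x) = (x + 5)^4, so the eigenvalues are known. The minimal polynomial is
  m_A(x) = Π_λ (x − λ)^{k_λ}
where k_λ is the size of the *largest* Jordan block for λ (equivalently, the smallest k with (A − λI)^k v = 0 for every generalised eigenvector v of λ).

  λ = -5: largest Jordan block has size 3, contributing (x + 5)^3

So m_A(x) = (x + 5)^3 = x^3 + 15*x^2 + 75*x + 125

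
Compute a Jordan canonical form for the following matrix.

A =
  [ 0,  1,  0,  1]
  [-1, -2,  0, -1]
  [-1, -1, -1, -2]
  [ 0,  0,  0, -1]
J_2(-1) ⊕ J_2(-1)

The characteristic polynomial is
  det(x·I − A) = x^4 + 4*x^3 + 6*x^2 + 4*x + 1 = (x + 1)^4

Eigenvalues and multiplicities (the geometric multiplicity of λ is n − rank(A − λI), which equals the number of Jordan blocks for λ):
  λ = -1: algebraic multiplicity = 4, geometric multiplicity = 2

Determining the block sizes for each eigenvalue:
  λ = -1: with am = 4 and gm = 2, the partition is not yet determined (e.g. several partitions of 4 into 2 parts exist). Let N = A − (-1)·I. Computing rank(N^1) = 2, rank(N^2) = 0; the number of blocks of size ≥ j is rank(N^{j−1}) − rank(N^j), giving [2, 2]. So we have 2 block(s) of size 2 → block sizes [2, 2]

Assembling the blocks gives a Jordan form
J =
  [-1,  1,  0,  0]
  [ 0, -1,  0,  0]
  [ 0,  0, -1,  1]
  [ 0,  0,  0, -1]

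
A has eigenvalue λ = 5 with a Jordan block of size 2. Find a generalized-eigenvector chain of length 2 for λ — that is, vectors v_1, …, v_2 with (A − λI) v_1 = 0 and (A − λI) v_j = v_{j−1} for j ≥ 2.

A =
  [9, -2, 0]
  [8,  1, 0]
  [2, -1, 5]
A Jordan chain for λ = 5 of length 2:
v_1 = (4, 8, 2)ᵀ
v_2 = (1, 0, 0)ᵀ

Let N = A − (5)·I. We want v_2 with N^2 v_2 = 0 but N^1 v_2 ≠ 0; then v_{j-1} := N · v_j for j = 2, …, 2.

Pick v_2 = (1, 0, 0)ᵀ.
Then v_1 = N · v_2 = (4, 8, 2)ᵀ.

Sanity check: (A − (5)·I) v_1 = (0, 0, 0)ᵀ = 0. ✓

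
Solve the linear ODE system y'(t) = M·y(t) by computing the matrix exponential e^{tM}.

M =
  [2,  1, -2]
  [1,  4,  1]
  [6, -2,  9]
e^{tM} =
  [-t^2*exp(5*t) - 3*t*exp(5*t) + exp(5*t), t*exp(5*t), -t^2*exp(5*t)/2 - 2*t*exp(5*t)]
  [t^2*exp(5*t) + t*exp(5*t), -t*exp(5*t) + exp(5*t), t^2*exp(5*t)/2 + t*exp(5*t)]
  [2*t^2*exp(5*t) + 6*t*exp(5*t), -2*t*exp(5*t), t^2*exp(5*t) + 4*t*exp(5*t) + exp(5*t)]

Strategy: write M = P · J · P⁻¹ where J is a Jordan canonical form, so e^{tM} = P · e^{tJ} · P⁻¹, and e^{tJ} can be computed block-by-block.

M has Jordan form
J =
  [5, 1, 0]
  [0, 5, 1]
  [0, 0, 5]
(up to reordering of blocks).

Per-block formulas:
  For a 3×3 Jordan block J_3(5): exp(t · J_3(5)) = e^(5t)·(I + t·N + (t^2/2)·N^2), where N is the 3×3 nilpotent shift.

After assembling e^{tJ} and conjugating by P, we get:

e^{tM} =
  [-t^2*exp(5*t) - 3*t*exp(5*t) + exp(5*t), t*exp(5*t), -t^2*exp(5*t)/2 - 2*t*exp(5*t)]
  [t^2*exp(5*t) + t*exp(5*t), -t*exp(5*t) + exp(5*t), t^2*exp(5*t)/2 + t*exp(5*t)]
  [2*t^2*exp(5*t) + 6*t*exp(5*t), -2*t*exp(5*t), t^2*exp(5*t) + 4*t*exp(5*t) + exp(5*t)]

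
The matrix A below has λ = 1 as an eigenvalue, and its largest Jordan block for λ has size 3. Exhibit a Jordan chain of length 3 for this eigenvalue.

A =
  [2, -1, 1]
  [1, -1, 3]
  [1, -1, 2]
A Jordan chain for λ = 1 of length 3:
v_1 = (1, 2, 1)ᵀ
v_2 = (1, 1, 1)ᵀ
v_3 = (1, 0, 0)ᵀ

Let N = A − (1)·I. We want v_3 with N^3 v_3 = 0 but N^2 v_3 ≠ 0; then v_{j-1} := N · v_j for j = 3, …, 2.

Pick v_3 = (1, 0, 0)ᵀ.
Then v_2 = N · v_3 = (1, 1, 1)ᵀ.
Then v_1 = N · v_2 = (1, 2, 1)ᵀ.

Sanity check: (A − (1)·I) v_1 = (0, 0, 0)ᵀ = 0. ✓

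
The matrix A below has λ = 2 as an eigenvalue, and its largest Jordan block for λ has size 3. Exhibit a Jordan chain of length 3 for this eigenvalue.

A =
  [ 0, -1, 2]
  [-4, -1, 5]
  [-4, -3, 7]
A Jordan chain for λ = 2 of length 3:
v_1 = (-1, -2, -2)ᵀ
v_2 = (-1, -3, -3)ᵀ
v_3 = (0, 1, 0)ᵀ

Let N = A − (2)·I. We want v_3 with N^3 v_3 = 0 but N^2 v_3 ≠ 0; then v_{j-1} := N · v_j for j = 3, …, 2.

Pick v_3 = (0, 1, 0)ᵀ.
Then v_2 = N · v_3 = (-1, -3, -3)ᵀ.
Then v_1 = N · v_2 = (-1, -2, -2)ᵀ.

Sanity check: (A − (2)·I) v_1 = (0, 0, 0)ᵀ = 0. ✓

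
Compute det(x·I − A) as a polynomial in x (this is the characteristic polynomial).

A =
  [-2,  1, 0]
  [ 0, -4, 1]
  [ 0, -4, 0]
x^3 + 6*x^2 + 12*x + 8

Expanding det(x·I − A) (e.g. by cofactor expansion or by noting that A is similar to its Jordan form J, which has the same characteristic polynomial as A) gives
  χ_A(x) = x^3 + 6*x^2 + 12*x + 8
which factors as (x + 2)^3. The eigenvalues (with algebraic multiplicities) are λ = -2 with multiplicity 3.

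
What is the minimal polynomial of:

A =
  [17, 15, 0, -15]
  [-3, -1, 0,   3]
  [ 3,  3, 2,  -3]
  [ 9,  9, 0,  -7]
x^2 - 7*x + 10

The characteristic polynomial is χ_A(x) = (x - 5)*(x - 2)^3, so the eigenvalues are known. The minimal polynomial is
  m_A(x) = Π_λ (x − λ)^{k_λ}
where k_λ is the size of the *largest* Jordan block for λ (equivalently, the smallest k with (A − λI)^k v = 0 for every generalised eigenvector v of λ).

  λ = 2: largest Jordan block has size 1, contributing (x − 2)
  λ = 5: largest Jordan block has size 1, contributing (x − 5)

So m_A(x) = (x - 5)*(x - 2) = x^2 - 7*x + 10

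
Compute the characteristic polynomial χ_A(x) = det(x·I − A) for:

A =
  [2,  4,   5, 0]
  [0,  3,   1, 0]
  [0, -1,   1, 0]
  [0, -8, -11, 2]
x^4 - 8*x^3 + 24*x^2 - 32*x + 16

Expanding det(x·I − A) (e.g. by cofactor expansion or by noting that A is similar to its Jordan form J, which has the same characteristic polynomial as A) gives
  χ_A(x) = x^4 - 8*x^3 + 24*x^2 - 32*x + 16
which factors as (x - 2)^4. The eigenvalues (with algebraic multiplicities) are λ = 2 with multiplicity 4.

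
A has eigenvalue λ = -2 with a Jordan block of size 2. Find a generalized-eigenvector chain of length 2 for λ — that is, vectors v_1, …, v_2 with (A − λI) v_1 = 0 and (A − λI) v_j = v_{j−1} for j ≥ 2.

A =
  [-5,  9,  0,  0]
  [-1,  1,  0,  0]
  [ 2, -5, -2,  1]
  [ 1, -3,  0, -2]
A Jordan chain for λ = -2 of length 2:
v_1 = (-3, -1, 2, 1)ᵀ
v_2 = (1, 0, 0, 0)ᵀ

Let N = A − (-2)·I. We want v_2 with N^2 v_2 = 0 but N^1 v_2 ≠ 0; then v_{j-1} := N · v_j for j = 2, …, 2.

Pick v_2 = (1, 0, 0, 0)ᵀ.
Then v_1 = N · v_2 = (-3, -1, 2, 1)ᵀ.

Sanity check: (A − (-2)·I) v_1 = (0, 0, 0, 0)ᵀ = 0. ✓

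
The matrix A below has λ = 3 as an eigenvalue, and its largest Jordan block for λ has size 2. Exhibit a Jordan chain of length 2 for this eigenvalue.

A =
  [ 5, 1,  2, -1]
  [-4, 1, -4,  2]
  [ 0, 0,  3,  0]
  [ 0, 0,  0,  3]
A Jordan chain for λ = 3 of length 2:
v_1 = (2, -4, 0, 0)ᵀ
v_2 = (1, 0, 0, 0)ᵀ

Let N = A − (3)·I. We want v_2 with N^2 v_2 = 0 but N^1 v_2 ≠ 0; then v_{j-1} := N · v_j for j = 2, …, 2.

Pick v_2 = (1, 0, 0, 0)ᵀ.
Then v_1 = N · v_2 = (2, -4, 0, 0)ᵀ.

Sanity check: (A − (3)·I) v_1 = (0, 0, 0, 0)ᵀ = 0. ✓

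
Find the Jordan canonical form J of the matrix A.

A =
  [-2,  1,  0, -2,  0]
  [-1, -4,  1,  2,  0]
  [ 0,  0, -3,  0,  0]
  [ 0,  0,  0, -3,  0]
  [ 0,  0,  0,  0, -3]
J_3(-3) ⊕ J_1(-3) ⊕ J_1(-3)

The characteristic polynomial is
  det(x·I − A) = x^5 + 15*x^4 + 90*x^3 + 270*x^2 + 405*x + 243 = (x + 3)^5

Eigenvalues and multiplicities (the geometric multiplicity of λ is n − rank(A − λI), which equals the number of Jordan blocks for λ):
  λ = -3: algebraic multiplicity = 5, geometric multiplicity = 3

Determining the block sizes for each eigenvalue:
  λ = -3: with am = 5 and gm = 3, the partition is not yet determined (e.g. several partitions of 5 into 3 parts exist). Let N = A − (-3)·I. Computing rank(N^1) = 2, rank(N^2) = 1, rank(N^3) = 0; the number of blocks of size ≥ j is rank(N^{j−1}) − rank(N^j), giving [3, 1, 1]. So we have 1 block(s) of size 3, 2 block(s) of size 1 → block sizes [3, 1, 1]

Assembling the blocks gives a Jordan form
J =
  [-3,  1,  0,  0,  0]
  [ 0, -3,  1,  0,  0]
  [ 0,  0, -3,  0,  0]
  [ 0,  0,  0, -3,  0]
  [ 0,  0,  0,  0, -3]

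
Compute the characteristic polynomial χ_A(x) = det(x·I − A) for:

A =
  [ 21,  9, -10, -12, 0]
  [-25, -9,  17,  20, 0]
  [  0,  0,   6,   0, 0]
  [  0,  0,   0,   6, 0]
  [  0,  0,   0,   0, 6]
x^5 - 30*x^4 + 360*x^3 - 2160*x^2 + 6480*x - 7776

Expanding det(x·I − A) (e.g. by cofactor expansion or by noting that A is similar to its Jordan form J, which has the same characteristic polynomial as A) gives
  χ_A(x) = x^5 - 30*x^4 + 360*x^3 - 2160*x^2 + 6480*x - 7776
which factors as (x - 6)^5. The eigenvalues (with algebraic multiplicities) are λ = 6 with multiplicity 5.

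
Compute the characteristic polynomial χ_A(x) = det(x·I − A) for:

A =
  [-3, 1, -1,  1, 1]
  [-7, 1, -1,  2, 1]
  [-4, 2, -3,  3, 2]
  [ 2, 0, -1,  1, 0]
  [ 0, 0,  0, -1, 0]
x^5 + 4*x^4 + 4*x^3

Expanding det(x·I − A) (e.g. by cofactor expansion or by noting that A is similar to its Jordan form J, which has the same characteristic polynomial as A) gives
  χ_A(x) = x^5 + 4*x^4 + 4*x^3
which factors as x^3*(x + 2)^2. The eigenvalues (with algebraic multiplicities) are λ = -2 with multiplicity 2, λ = 0 with multiplicity 3.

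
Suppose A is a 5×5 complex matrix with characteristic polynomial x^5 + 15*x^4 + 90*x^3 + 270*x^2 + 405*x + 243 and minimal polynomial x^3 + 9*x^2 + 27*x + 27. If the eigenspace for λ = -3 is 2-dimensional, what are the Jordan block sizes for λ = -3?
Block sizes for λ = -3: [3, 2]

Step 1 — from the characteristic polynomial, algebraic multiplicity of λ = -3 is 5. From dim ker(A − (-3)·I) = 2, there are exactly 2 Jordan blocks for λ = -3.
Step 2 — from the minimal polynomial, the factor (x + 3)^3 tells us the largest block for λ = -3 has size 3.
Step 3 — with total size 5, 2 blocks, and largest block 3, the block sizes (in nonincreasing order) are [3, 2].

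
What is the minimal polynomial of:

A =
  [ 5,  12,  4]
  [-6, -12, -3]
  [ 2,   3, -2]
x^2 + 6*x + 9

The characteristic polynomial is χ_A(x) = (x + 3)^3, so the eigenvalues are known. The minimal polynomial is
  m_A(x) = Π_λ (x − λ)^{k_λ}
where k_λ is the size of the *largest* Jordan block for λ (equivalently, the smallest k with (A − λI)^k v = 0 for every generalised eigenvector v of λ).

  λ = -3: largest Jordan block has size 2, contributing (x + 3)^2

So m_A(x) = (x + 3)^2 = x^2 + 6*x + 9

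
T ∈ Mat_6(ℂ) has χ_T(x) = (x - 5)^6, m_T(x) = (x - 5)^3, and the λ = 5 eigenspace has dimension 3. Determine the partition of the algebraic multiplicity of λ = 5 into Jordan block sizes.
Block sizes for λ = 5: [3, 2, 1]

Step 1 — from the characteristic polynomial, algebraic multiplicity of λ = 5 is 6. From dim ker(T − (5)·I) = 3, there are exactly 3 Jordan blocks for λ = 5.
Step 2 — from the minimal polynomial, the factor (x − 5)^3 tells us the largest block for λ = 5 has size 3.
Step 3 — with total size 6, 3 blocks, and largest block 3, the block sizes (in nonincreasing order) are [3, 2, 1].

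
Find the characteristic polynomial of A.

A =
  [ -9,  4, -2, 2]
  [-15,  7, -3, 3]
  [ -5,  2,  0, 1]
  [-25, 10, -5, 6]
x^4 - 4*x^3 + 6*x^2 - 4*x + 1

Expanding det(x·I − A) (e.g. by cofactor expansion or by noting that A is similar to its Jordan form J, which has the same characteristic polynomial as A) gives
  χ_A(x) = x^4 - 4*x^3 + 6*x^2 - 4*x + 1
which factors as (x - 1)^4. The eigenvalues (with algebraic multiplicities) are λ = 1 with multiplicity 4.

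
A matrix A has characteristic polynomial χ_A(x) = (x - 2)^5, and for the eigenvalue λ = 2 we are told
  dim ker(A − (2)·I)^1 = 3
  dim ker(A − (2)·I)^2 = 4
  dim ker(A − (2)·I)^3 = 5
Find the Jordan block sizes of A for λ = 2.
Block sizes for λ = 2: [3, 1, 1]

From the dimensions of kernels of powers, the number of Jordan blocks of size at least j is d_j − d_{j−1} where d_j = dim ker(N^j) (with d_0 = 0). Computing the differences gives [3, 1, 1].
The number of blocks of size exactly k is (#blocks of size ≥ k) − (#blocks of size ≥ k + 1), so the partition is: 2 block(s) of size 1, 1 block(s) of size 3.
In nonincreasing order the block sizes are [3, 1, 1].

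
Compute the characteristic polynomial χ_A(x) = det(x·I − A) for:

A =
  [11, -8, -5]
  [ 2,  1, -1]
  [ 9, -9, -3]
x^3 - 9*x^2 + 27*x - 27

Expanding det(x·I − A) (e.g. by cofactor expansion or by noting that A is similar to its Jordan form J, which has the same characteristic polynomial as A) gives
  χ_A(x) = x^3 - 9*x^2 + 27*x - 27
which factors as (x - 3)^3. The eigenvalues (with algebraic multiplicities) are λ = 3 with multiplicity 3.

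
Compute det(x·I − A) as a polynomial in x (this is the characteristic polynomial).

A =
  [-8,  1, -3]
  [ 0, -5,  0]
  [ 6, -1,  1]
x^3 + 12*x^2 + 45*x + 50

Expanding det(x·I − A) (e.g. by cofactor expansion or by noting that A is similar to its Jordan form J, which has the same characteristic polynomial as A) gives
  χ_A(x) = x^3 + 12*x^2 + 45*x + 50
which factors as (x + 2)*(x + 5)^2. The eigenvalues (with algebraic multiplicities) are λ = -5 with multiplicity 2, λ = -2 with multiplicity 1.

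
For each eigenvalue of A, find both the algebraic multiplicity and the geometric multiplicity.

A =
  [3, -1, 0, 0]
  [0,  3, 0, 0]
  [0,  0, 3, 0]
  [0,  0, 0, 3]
λ = 3: alg = 4, geom = 3

Step 1 — factor the characteristic polynomial to read off the algebraic multiplicities:
  χ_A(x) = (x - 3)^4

Step 2 — compute geometric multiplicities via the rank-nullity identity g(λ) = n − rank(A − λI):
  rank(A − (3)·I) = 1, so dim ker(A − (3)·I) = n − 1 = 3

Summary:
  λ = 3: algebraic multiplicity = 4, geometric multiplicity = 3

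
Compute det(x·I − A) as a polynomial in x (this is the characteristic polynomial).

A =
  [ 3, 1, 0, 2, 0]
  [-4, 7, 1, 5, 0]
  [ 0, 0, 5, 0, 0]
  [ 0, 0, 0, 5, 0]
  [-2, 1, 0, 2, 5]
x^5 - 25*x^4 + 250*x^3 - 1250*x^2 + 3125*x - 3125

Expanding det(x·I − A) (e.g. by cofactor expansion or by noting that A is similar to its Jordan form J, which has the same characteristic polynomial as A) gives
  χ_A(x) = x^5 - 25*x^4 + 250*x^3 - 1250*x^2 + 3125*x - 3125
which factors as (x - 5)^5. The eigenvalues (with algebraic multiplicities) are λ = 5 with multiplicity 5.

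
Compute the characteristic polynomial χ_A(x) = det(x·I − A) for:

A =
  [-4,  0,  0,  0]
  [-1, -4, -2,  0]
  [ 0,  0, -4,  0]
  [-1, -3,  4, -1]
x^4 + 13*x^3 + 60*x^2 + 112*x + 64

Expanding det(x·I − A) (e.g. by cofactor expansion or by noting that A is similar to its Jordan form J, which has the same characteristic polynomial as A) gives
  χ_A(x) = x^4 + 13*x^3 + 60*x^2 + 112*x + 64
which factors as (x + 1)*(x + 4)^3. The eigenvalues (with algebraic multiplicities) are λ = -4 with multiplicity 3, λ = -1 with multiplicity 1.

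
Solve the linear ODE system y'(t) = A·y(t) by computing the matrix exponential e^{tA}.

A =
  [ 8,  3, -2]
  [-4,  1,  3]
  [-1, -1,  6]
e^{tA} =
  [-t^2*exp(5*t)/2 + 3*t*exp(5*t) + exp(5*t), -t^2*exp(5*t)/2 + 3*t*exp(5*t), t^2*exp(5*t)/2 - 2*t*exp(5*t)]
  [t^2*exp(5*t)/2 - 4*t*exp(5*t), t^2*exp(5*t)/2 - 4*t*exp(5*t) + exp(5*t), -t^2*exp(5*t)/2 + 3*t*exp(5*t)]
  [-t*exp(5*t), -t*exp(5*t), t*exp(5*t) + exp(5*t)]

Strategy: write A = P · J · P⁻¹ where J is a Jordan canonical form, so e^{tA} = P · e^{tJ} · P⁻¹, and e^{tJ} can be computed block-by-block.

A has Jordan form
J =
  [5, 1, 0]
  [0, 5, 1]
  [0, 0, 5]
(up to reordering of blocks).

Per-block formulas:
  For a 3×3 Jordan block J_3(5): exp(t · J_3(5)) = e^(5t)·(I + t·N + (t^2/2)·N^2), where N is the 3×3 nilpotent shift.

After assembling e^{tJ} and conjugating by P, we get:

e^{tA} =
  [-t^2*exp(5*t)/2 + 3*t*exp(5*t) + exp(5*t), -t^2*exp(5*t)/2 + 3*t*exp(5*t), t^2*exp(5*t)/2 - 2*t*exp(5*t)]
  [t^2*exp(5*t)/2 - 4*t*exp(5*t), t^2*exp(5*t)/2 - 4*t*exp(5*t) + exp(5*t), -t^2*exp(5*t)/2 + 3*t*exp(5*t)]
  [-t*exp(5*t), -t*exp(5*t), t*exp(5*t) + exp(5*t)]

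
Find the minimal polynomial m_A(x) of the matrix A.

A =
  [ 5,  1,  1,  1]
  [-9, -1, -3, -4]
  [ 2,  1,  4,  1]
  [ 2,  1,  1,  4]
x^3 - 9*x^2 + 27*x - 27

The characteristic polynomial is χ_A(x) = (x - 3)^4, so the eigenvalues are known. The minimal polynomial is
  m_A(x) = Π_λ (x − λ)^{k_λ}
where k_λ is the size of the *largest* Jordan block for λ (equivalently, the smallest k with (A − λI)^k v = 0 for every generalised eigenvector v of λ).

  λ = 3: largest Jordan block has size 3, contributing (x − 3)^3

So m_A(x) = (x - 3)^3 = x^3 - 9*x^2 + 27*x - 27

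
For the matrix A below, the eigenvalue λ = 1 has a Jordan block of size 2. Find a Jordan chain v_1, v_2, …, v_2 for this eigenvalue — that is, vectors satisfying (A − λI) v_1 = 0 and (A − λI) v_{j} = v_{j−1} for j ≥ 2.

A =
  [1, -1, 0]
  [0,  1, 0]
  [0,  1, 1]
A Jordan chain for λ = 1 of length 2:
v_1 = (-1, 0, 1)ᵀ
v_2 = (0, 1, 0)ᵀ

Let N = A − (1)·I. We want v_2 with N^2 v_2 = 0 but N^1 v_2 ≠ 0; then v_{j-1} := N · v_j for j = 2, …, 2.

Pick v_2 = (0, 1, 0)ᵀ.
Then v_1 = N · v_2 = (-1, 0, 1)ᵀ.

Sanity check: (A − (1)·I) v_1 = (0, 0, 0)ᵀ = 0. ✓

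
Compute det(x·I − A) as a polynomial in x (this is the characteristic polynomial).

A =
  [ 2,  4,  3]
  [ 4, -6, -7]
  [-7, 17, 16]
x^3 - 12*x^2 + 48*x - 64

Expanding det(x·I − A) (e.g. by cofactor expansion or by noting that A is similar to its Jordan form J, which has the same characteristic polynomial as A) gives
  χ_A(x) = x^3 - 12*x^2 + 48*x - 64
which factors as (x - 4)^3. The eigenvalues (with algebraic multiplicities) are λ = 4 with multiplicity 3.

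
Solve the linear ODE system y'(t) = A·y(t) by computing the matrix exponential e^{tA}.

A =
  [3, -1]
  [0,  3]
e^{tA} =
  [exp(3*t), -t*exp(3*t)]
  [0, exp(3*t)]

Strategy: write A = P · J · P⁻¹ where J is a Jordan canonical form, so e^{tA} = P · e^{tJ} · P⁻¹, and e^{tJ} can be computed block-by-block.

A has Jordan form
J =
  [3, 1]
  [0, 3]
(up to reordering of blocks).

Per-block formulas:
  For a 2×2 Jordan block J_2(3): exp(t · J_2(3)) = e^(3t)·(I + t·N), where N is the 2×2 nilpotent shift.

After assembling e^{tJ} and conjugating by P, we get:

e^{tA} =
  [exp(3*t), -t*exp(3*t)]
  [0, exp(3*t)]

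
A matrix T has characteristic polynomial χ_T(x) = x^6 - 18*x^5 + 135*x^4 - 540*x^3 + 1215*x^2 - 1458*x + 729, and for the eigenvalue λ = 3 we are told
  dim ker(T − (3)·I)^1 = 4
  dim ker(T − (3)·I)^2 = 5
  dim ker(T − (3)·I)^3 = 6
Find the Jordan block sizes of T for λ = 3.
Block sizes for λ = 3: [3, 1, 1, 1]

From the dimensions of kernels of powers, the number of Jordan blocks of size at least j is d_j − d_{j−1} where d_j = dim ker(N^j) (with d_0 = 0). Computing the differences gives [4, 1, 1].
The number of blocks of size exactly k is (#blocks of size ≥ k) − (#blocks of size ≥ k + 1), so the partition is: 3 block(s) of size 1, 1 block(s) of size 3.
In nonincreasing order the block sizes are [3, 1, 1, 1].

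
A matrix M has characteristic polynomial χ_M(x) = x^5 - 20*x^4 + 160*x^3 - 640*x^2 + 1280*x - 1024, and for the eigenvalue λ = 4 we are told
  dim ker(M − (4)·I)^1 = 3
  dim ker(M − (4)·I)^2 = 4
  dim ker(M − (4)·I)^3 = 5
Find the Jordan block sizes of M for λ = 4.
Block sizes for λ = 4: [3, 1, 1]

From the dimensions of kernels of powers, the number of Jordan blocks of size at least j is d_j − d_{j−1} where d_j = dim ker(N^j) (with d_0 = 0). Computing the differences gives [3, 1, 1].
The number of blocks of size exactly k is (#blocks of size ≥ k) − (#blocks of size ≥ k + 1), so the partition is: 2 block(s) of size 1, 1 block(s) of size 3.
In nonincreasing order the block sizes are [3, 1, 1].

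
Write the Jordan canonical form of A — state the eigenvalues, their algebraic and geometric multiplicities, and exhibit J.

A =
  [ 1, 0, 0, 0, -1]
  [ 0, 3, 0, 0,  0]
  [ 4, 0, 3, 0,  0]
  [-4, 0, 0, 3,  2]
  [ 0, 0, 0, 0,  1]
J_2(1) ⊕ J_1(3) ⊕ J_1(3) ⊕ J_1(3)

The characteristic polynomial is
  det(x·I − A) = x^5 - 11*x^4 + 46*x^3 - 90*x^2 + 81*x - 27 = (x - 3)^3*(x - 1)^2

Eigenvalues and multiplicities (the geometric multiplicity of λ is n − rank(A − λI), which equals the number of Jordan blocks for λ):
  λ = 1: algebraic multiplicity = 2, geometric multiplicity = 1
  λ = 3: algebraic multiplicity = 3, geometric multiplicity = 3

Determining the block sizes for each eigenvalue:
  λ = 1: one block (gm = 1), so the single block has size am = 2 → block sizes [2]
  λ = 3: gm = am = 3, so every block has size 1 → block sizes [1, 1, 1]

Assembling the blocks gives a Jordan form
J =
  [1, 1, 0, 0, 0]
  [0, 1, 0, 0, 0]
  [0, 0, 3, 0, 0]
  [0, 0, 0, 3, 0]
  [0, 0, 0, 0, 3]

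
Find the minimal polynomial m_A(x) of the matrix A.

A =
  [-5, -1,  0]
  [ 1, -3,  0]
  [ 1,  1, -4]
x^2 + 8*x + 16

The characteristic polynomial is χ_A(x) = (x + 4)^3, so the eigenvalues are known. The minimal polynomial is
  m_A(x) = Π_λ (x − λ)^{k_λ}
where k_λ is the size of the *largest* Jordan block for λ (equivalently, the smallest k with (A − λI)^k v = 0 for every generalised eigenvector v of λ).

  λ = -4: largest Jordan block has size 2, contributing (x + 4)^2

So m_A(x) = (x + 4)^2 = x^2 + 8*x + 16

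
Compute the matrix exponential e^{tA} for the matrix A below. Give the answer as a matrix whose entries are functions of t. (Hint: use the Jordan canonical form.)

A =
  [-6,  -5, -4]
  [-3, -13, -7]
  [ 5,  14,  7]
e^{tA} =
  [-t^2*exp(-4*t)/2 - 2*t*exp(-4*t) + exp(-4*t), -t^2*exp(-4*t)/2 - 5*t*exp(-4*t), -t^2*exp(-4*t)/2 - 4*t*exp(-4*t)]
  [-t^2*exp(-4*t) - 3*t*exp(-4*t), -t^2*exp(-4*t) - 9*t*exp(-4*t) + exp(-4*t), -t^2*exp(-4*t) - 7*t*exp(-4*t)]
  [3*t^2*exp(-4*t)/2 + 5*t*exp(-4*t), 3*t^2*exp(-4*t)/2 + 14*t*exp(-4*t), 3*t^2*exp(-4*t)/2 + 11*t*exp(-4*t) + exp(-4*t)]

Strategy: write A = P · J · P⁻¹ where J is a Jordan canonical form, so e^{tA} = P · e^{tJ} · P⁻¹, and e^{tJ} can be computed block-by-block.

A has Jordan form
J =
  [-4,  1,  0]
  [ 0, -4,  1]
  [ 0,  0, -4]
(up to reordering of blocks).

Per-block formulas:
  For a 3×3 Jordan block J_3(-4): exp(t · J_3(-4)) = e^(-4t)·(I + t·N + (t^2/2)·N^2), where N is the 3×3 nilpotent shift.

After assembling e^{tJ} and conjugating by P, we get:

e^{tA} =
  [-t^2*exp(-4*t)/2 - 2*t*exp(-4*t) + exp(-4*t), -t^2*exp(-4*t)/2 - 5*t*exp(-4*t), -t^2*exp(-4*t)/2 - 4*t*exp(-4*t)]
  [-t^2*exp(-4*t) - 3*t*exp(-4*t), -t^2*exp(-4*t) - 9*t*exp(-4*t) + exp(-4*t), -t^2*exp(-4*t) - 7*t*exp(-4*t)]
  [3*t^2*exp(-4*t)/2 + 5*t*exp(-4*t), 3*t^2*exp(-4*t)/2 + 14*t*exp(-4*t), 3*t^2*exp(-4*t)/2 + 11*t*exp(-4*t) + exp(-4*t)]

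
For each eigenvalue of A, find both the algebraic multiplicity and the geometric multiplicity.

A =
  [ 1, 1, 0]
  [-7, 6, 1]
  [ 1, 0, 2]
λ = 3: alg = 3, geom = 1

Step 1 — factor the characteristic polynomial to read off the algebraic multiplicities:
  χ_A(x) = (x - 3)^3

Step 2 — compute geometric multiplicities via the rank-nullity identity g(λ) = n − rank(A − λI):
  rank(A − (3)·I) = 2, so dim ker(A − (3)·I) = n − 2 = 1

Summary:
  λ = 3: algebraic multiplicity = 3, geometric multiplicity = 1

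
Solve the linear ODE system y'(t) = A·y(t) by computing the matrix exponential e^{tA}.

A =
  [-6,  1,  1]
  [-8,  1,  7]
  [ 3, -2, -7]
e^{tA} =
  [-t^2*exp(-4*t)/2 - 2*t*exp(-4*t) + exp(-4*t), t^2*exp(-4*t)/2 + t*exp(-4*t), t^2*exp(-4*t) + t*exp(-4*t)]
  [-3*t^2*exp(-4*t)/2 - 8*t*exp(-4*t), 3*t^2*exp(-4*t)/2 + 5*t*exp(-4*t) + exp(-4*t), 3*t^2*exp(-4*t) + 7*t*exp(-4*t)]
  [t^2*exp(-4*t)/2 + 3*t*exp(-4*t), -t^2*exp(-4*t)/2 - 2*t*exp(-4*t), -t^2*exp(-4*t) - 3*t*exp(-4*t) + exp(-4*t)]

Strategy: write A = P · J · P⁻¹ where J is a Jordan canonical form, so e^{tA} = P · e^{tJ} · P⁻¹, and e^{tJ} can be computed block-by-block.

A has Jordan form
J =
  [-4,  1,  0]
  [ 0, -4,  1]
  [ 0,  0, -4]
(up to reordering of blocks).

Per-block formulas:
  For a 3×3 Jordan block J_3(-4): exp(t · J_3(-4)) = e^(-4t)·(I + t·N + (t^2/2)·N^2), where N is the 3×3 nilpotent shift.

After assembling e^{tJ} and conjugating by P, we get:

e^{tA} =
  [-t^2*exp(-4*t)/2 - 2*t*exp(-4*t) + exp(-4*t), t^2*exp(-4*t)/2 + t*exp(-4*t), t^2*exp(-4*t) + t*exp(-4*t)]
  [-3*t^2*exp(-4*t)/2 - 8*t*exp(-4*t), 3*t^2*exp(-4*t)/2 + 5*t*exp(-4*t) + exp(-4*t), 3*t^2*exp(-4*t) + 7*t*exp(-4*t)]
  [t^2*exp(-4*t)/2 + 3*t*exp(-4*t), -t^2*exp(-4*t)/2 - 2*t*exp(-4*t), -t^2*exp(-4*t) - 3*t*exp(-4*t) + exp(-4*t)]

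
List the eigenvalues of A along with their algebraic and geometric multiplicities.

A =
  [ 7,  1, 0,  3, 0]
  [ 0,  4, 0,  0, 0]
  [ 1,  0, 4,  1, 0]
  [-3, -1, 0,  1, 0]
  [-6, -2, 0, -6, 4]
λ = 4: alg = 5, geom = 3

Step 1 — factor the characteristic polynomial to read off the algebraic multiplicities:
  χ_A(x) = (x - 4)^5

Step 2 — compute geometric multiplicities via the rank-nullity identity g(λ) = n − rank(A − λI):
  rank(A − (4)·I) = 2, so dim ker(A − (4)·I) = n − 2 = 3

Summary:
  λ = 4: algebraic multiplicity = 5, geometric multiplicity = 3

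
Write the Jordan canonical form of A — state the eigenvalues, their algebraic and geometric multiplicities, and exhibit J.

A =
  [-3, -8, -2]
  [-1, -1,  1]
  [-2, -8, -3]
J_1(-5) ⊕ J_2(-1)

The characteristic polynomial is
  det(x·I − A) = x^3 + 7*x^2 + 11*x + 5 = (x + 1)^2*(x + 5)

Eigenvalues and multiplicities (the geometric multiplicity of λ is n − rank(A − λI), which equals the number of Jordan blocks for λ):
  λ = -5: algebraic multiplicity = 1, geometric multiplicity = 1
  λ = -1: algebraic multiplicity = 2, geometric multiplicity = 1

Determining the block sizes for each eigenvalue:
  λ = -5: one block (gm = 1), so the single block has size am = 1 → block sizes [1]
  λ = -1: one block (gm = 1), so the single block has size am = 2 → block sizes [2]

Assembling the blocks gives a Jordan form
J =
  [-5,  0,  0]
  [ 0, -1,  1]
  [ 0,  0, -1]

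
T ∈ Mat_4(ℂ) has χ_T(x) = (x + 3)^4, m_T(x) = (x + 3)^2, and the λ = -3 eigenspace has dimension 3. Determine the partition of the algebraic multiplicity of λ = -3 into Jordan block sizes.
Block sizes for λ = -3: [2, 1, 1]

Step 1 — from the characteristic polynomial, algebraic multiplicity of λ = -3 is 4. From dim ker(T − (-3)·I) = 3, there are exactly 3 Jordan blocks for λ = -3.
Step 2 — from the minimal polynomial, the factor (x + 3)^2 tells us the largest block for λ = -3 has size 2.
Step 3 — with total size 4, 3 blocks, and largest block 2, the block sizes (in nonincreasing order) are [2, 1, 1].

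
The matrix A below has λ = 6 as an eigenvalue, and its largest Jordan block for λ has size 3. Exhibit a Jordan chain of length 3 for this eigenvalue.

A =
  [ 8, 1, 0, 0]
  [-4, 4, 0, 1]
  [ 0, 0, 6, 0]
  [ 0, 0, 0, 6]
A Jordan chain for λ = 6 of length 3:
v_1 = (1, -2, 0, 0)ᵀ
v_2 = (0, 1, 0, 0)ᵀ
v_3 = (0, 0, 0, 1)ᵀ

Let N = A − (6)·I. We want v_3 with N^3 v_3 = 0 but N^2 v_3 ≠ 0; then v_{j-1} := N · v_j for j = 3, …, 2.

Pick v_3 = (0, 0, 0, 1)ᵀ.
Then v_2 = N · v_3 = (0, 1, 0, 0)ᵀ.
Then v_1 = N · v_2 = (1, -2, 0, 0)ᵀ.

Sanity check: (A − (6)·I) v_1 = (0, 0, 0, 0)ᵀ = 0. ✓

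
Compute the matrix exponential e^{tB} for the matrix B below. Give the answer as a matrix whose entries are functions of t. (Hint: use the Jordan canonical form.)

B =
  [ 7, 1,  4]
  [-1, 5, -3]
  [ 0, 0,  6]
e^{tB} =
  [t*exp(6*t) + exp(6*t), t*exp(6*t), t^2*exp(6*t)/2 + 4*t*exp(6*t)]
  [-t*exp(6*t), -t*exp(6*t) + exp(6*t), -t^2*exp(6*t)/2 - 3*t*exp(6*t)]
  [0, 0, exp(6*t)]

Strategy: write B = P · J · P⁻¹ where J is a Jordan canonical form, so e^{tB} = P · e^{tJ} · P⁻¹, and e^{tJ} can be computed block-by-block.

B has Jordan form
J =
  [6, 1, 0]
  [0, 6, 1]
  [0, 0, 6]
(up to reordering of blocks).

Per-block formulas:
  For a 3×3 Jordan block J_3(6): exp(t · J_3(6)) = e^(6t)·(I + t·N + (t^2/2)·N^2), where N is the 3×3 nilpotent shift.

After assembling e^{tJ} and conjugating by P, we get:

e^{tB} =
  [t*exp(6*t) + exp(6*t), t*exp(6*t), t^2*exp(6*t)/2 + 4*t*exp(6*t)]
  [-t*exp(6*t), -t*exp(6*t) + exp(6*t), -t^2*exp(6*t)/2 - 3*t*exp(6*t)]
  [0, 0, exp(6*t)]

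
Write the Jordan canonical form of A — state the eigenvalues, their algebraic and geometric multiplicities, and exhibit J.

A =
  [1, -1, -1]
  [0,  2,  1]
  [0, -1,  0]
J_2(1) ⊕ J_1(1)

The characteristic polynomial is
  det(x·I − A) = x^3 - 3*x^2 + 3*x - 1 = (x - 1)^3

Eigenvalues and multiplicities (the geometric multiplicity of λ is n − rank(A − λI), which equals the number of Jordan blocks for λ):
  λ = 1: algebraic multiplicity = 3, geometric multiplicity = 2

Determining the block sizes for each eigenvalue:
  λ = 1: 2 blocks summing to 3 forces exactly one block of size 2 and the rest size 1 → block sizes [2, 1]

Assembling the blocks gives a Jordan form
J =
  [1, 1, 0]
  [0, 1, 0]
  [0, 0, 1]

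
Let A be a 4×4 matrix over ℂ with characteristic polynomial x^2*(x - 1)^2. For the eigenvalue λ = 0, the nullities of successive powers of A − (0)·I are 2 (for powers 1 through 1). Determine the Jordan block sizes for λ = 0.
Block sizes for λ = 0: [1, 1]

From the dimensions of kernels of powers, the number of Jordan blocks of size at least j is d_j − d_{j−1} where d_j = dim ker(N^j) (with d_0 = 0). Computing the differences gives [2].
The number of blocks of size exactly k is (#blocks of size ≥ k) − (#blocks of size ≥ k + 1), so the partition is: 2 block(s) of size 1.
In nonincreasing order the block sizes are [1, 1].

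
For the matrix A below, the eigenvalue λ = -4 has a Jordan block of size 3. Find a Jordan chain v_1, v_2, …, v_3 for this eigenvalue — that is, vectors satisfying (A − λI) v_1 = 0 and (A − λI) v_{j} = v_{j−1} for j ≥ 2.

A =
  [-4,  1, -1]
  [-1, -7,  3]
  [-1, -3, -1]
A Jordan chain for λ = -4 of length 3:
v_1 = (0, -1, -1)ᵀ
v_2 = (1, -3, -3)ᵀ
v_3 = (0, 1, 0)ᵀ

Let N = A − (-4)·I. We want v_3 with N^3 v_3 = 0 but N^2 v_3 ≠ 0; then v_{j-1} := N · v_j for j = 3, …, 2.

Pick v_3 = (0, 1, 0)ᵀ.
Then v_2 = N · v_3 = (1, -3, -3)ᵀ.
Then v_1 = N · v_2 = (0, -1, -1)ᵀ.

Sanity check: (A − (-4)·I) v_1 = (0, 0, 0)ᵀ = 0. ✓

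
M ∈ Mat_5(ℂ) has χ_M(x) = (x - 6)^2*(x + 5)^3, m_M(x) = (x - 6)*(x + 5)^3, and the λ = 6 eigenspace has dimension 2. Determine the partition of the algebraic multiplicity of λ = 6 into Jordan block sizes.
Block sizes for λ = 6: [1, 1]

Step 1 — from the characteristic polynomial, algebraic multiplicity of λ = 6 is 2. From dim ker(M − (6)·I) = 2, there are exactly 2 Jordan blocks for λ = 6.
Step 2 — from the minimal polynomial, the factor (x − 6) tells us the largest block for λ = 6 has size 1.
Step 3 — with total size 2, 2 blocks, and largest block 1, the block sizes (in nonincreasing order) are [1, 1].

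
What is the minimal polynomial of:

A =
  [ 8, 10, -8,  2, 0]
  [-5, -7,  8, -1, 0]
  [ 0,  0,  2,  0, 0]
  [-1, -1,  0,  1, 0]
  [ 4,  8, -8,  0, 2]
x^3 - 2*x^2 - 4*x + 8

The characteristic polynomial is χ_A(x) = (x - 2)^4*(x + 2), so the eigenvalues are known. The minimal polynomial is
  m_A(x) = Π_λ (x − λ)^{k_λ}
where k_λ is the size of the *largest* Jordan block for λ (equivalently, the smallest k with (A − λI)^k v = 0 for every generalised eigenvector v of λ).

  λ = -2: largest Jordan block has size 1, contributing (x + 2)
  λ = 2: largest Jordan block has size 2, contributing (x − 2)^2

So m_A(x) = (x - 2)^2*(x + 2) = x^3 - 2*x^2 - 4*x + 8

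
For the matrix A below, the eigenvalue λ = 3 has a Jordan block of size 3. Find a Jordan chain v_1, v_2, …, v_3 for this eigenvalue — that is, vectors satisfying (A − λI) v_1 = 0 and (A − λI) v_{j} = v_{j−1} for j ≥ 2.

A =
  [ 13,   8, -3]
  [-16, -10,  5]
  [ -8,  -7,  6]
A Jordan chain for λ = 3 of length 3:
v_1 = (-4, 8, 8)ᵀ
v_2 = (10, -16, -8)ᵀ
v_3 = (1, 0, 0)ᵀ

Let N = A − (3)·I. We want v_3 with N^3 v_3 = 0 but N^2 v_3 ≠ 0; then v_{j-1} := N · v_j for j = 3, …, 2.

Pick v_3 = (1, 0, 0)ᵀ.
Then v_2 = N · v_3 = (10, -16, -8)ᵀ.
Then v_1 = N · v_2 = (-4, 8, 8)ᵀ.

Sanity check: (A − (3)·I) v_1 = (0, 0, 0)ᵀ = 0. ✓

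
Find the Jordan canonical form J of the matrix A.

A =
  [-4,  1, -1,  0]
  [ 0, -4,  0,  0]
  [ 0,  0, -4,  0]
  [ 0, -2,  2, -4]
J_2(-4) ⊕ J_1(-4) ⊕ J_1(-4)

The characteristic polynomial is
  det(x·I − A) = x^4 + 16*x^3 + 96*x^2 + 256*x + 256 = (x + 4)^4

Eigenvalues and multiplicities (the geometric multiplicity of λ is n − rank(A − λI), which equals the number of Jordan blocks for λ):
  λ = -4: algebraic multiplicity = 4, geometric multiplicity = 3

Determining the block sizes for each eigenvalue:
  λ = -4: 3 blocks summing to 4 forces exactly one block of size 2 and the rest size 1 → block sizes [2, 1, 1]

Assembling the blocks gives a Jordan form
J =
  [-4,  1,  0,  0]
  [ 0, -4,  0,  0]
  [ 0,  0, -4,  0]
  [ 0,  0,  0, -4]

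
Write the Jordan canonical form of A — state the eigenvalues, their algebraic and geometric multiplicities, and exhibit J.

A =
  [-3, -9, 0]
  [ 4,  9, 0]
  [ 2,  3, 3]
J_2(3) ⊕ J_1(3)

The characteristic polynomial is
  det(x·I − A) = x^3 - 9*x^2 + 27*x - 27 = (x - 3)^3

Eigenvalues and multiplicities (the geometric multiplicity of λ is n − rank(A − λI), which equals the number of Jordan blocks for λ):
  λ = 3: algebraic multiplicity = 3, geometric multiplicity = 2

Determining the block sizes for each eigenvalue:
  λ = 3: 2 blocks summing to 3 forces exactly one block of size 2 and the rest size 1 → block sizes [2, 1]

Assembling the blocks gives a Jordan form
J =
  [3, 1, 0]
  [0, 3, 0]
  [0, 0, 3]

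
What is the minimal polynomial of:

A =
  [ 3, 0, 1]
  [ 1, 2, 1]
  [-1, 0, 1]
x^2 - 4*x + 4

The characteristic polynomial is χ_A(x) = (x - 2)^3, so the eigenvalues are known. The minimal polynomial is
  m_A(x) = Π_λ (x − λ)^{k_λ}
where k_λ is the size of the *largest* Jordan block for λ (equivalently, the smallest k with (A − λI)^k v = 0 for every generalised eigenvector v of λ).

  λ = 2: largest Jordan block has size 2, contributing (x − 2)^2

So m_A(x) = (x - 2)^2 = x^2 - 4*x + 4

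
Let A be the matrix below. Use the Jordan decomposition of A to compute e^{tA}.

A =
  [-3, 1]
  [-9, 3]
e^{tA} =
  [1 - 3*t, t]
  [-9*t, 3*t + 1]

Strategy: write A = P · J · P⁻¹ where J is a Jordan canonical form, so e^{tA} = P · e^{tJ} · P⁻¹, and e^{tJ} can be computed block-by-block.

A has Jordan form
J =
  [0, 1]
  [0, 0]
(up to reordering of blocks).

Per-block formulas:
  For a 2×2 Jordan block J_2(0): exp(t · J_2(0)) = e^(0t)·(I + t·N), where N is the 2×2 nilpotent shift.

After assembling e^{tJ} and conjugating by P, we get:

e^{tA} =
  [1 - 3*t, t]
  [-9*t, 3*t + 1]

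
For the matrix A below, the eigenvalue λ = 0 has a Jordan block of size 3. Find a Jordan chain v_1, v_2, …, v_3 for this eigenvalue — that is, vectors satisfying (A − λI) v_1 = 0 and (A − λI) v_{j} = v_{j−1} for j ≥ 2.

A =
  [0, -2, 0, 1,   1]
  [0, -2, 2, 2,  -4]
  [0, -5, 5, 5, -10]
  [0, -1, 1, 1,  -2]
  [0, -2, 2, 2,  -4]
A Jordan chain for λ = 0 of length 3:
v_1 = (1, 0, 0, 0, 0)ᵀ
v_2 = (-2, -2, -5, -1, -2)ᵀ
v_3 = (0, 1, 0, 0, 0)ᵀ

Let N = A − (0)·I. We want v_3 with N^3 v_3 = 0 but N^2 v_3 ≠ 0; then v_{j-1} := N · v_j for j = 3, …, 2.

Pick v_3 = (0, 1, 0, 0, 0)ᵀ.
Then v_2 = N · v_3 = (-2, -2, -5, -1, -2)ᵀ.
Then v_1 = N · v_2 = (1, 0, 0, 0, 0)ᵀ.

Sanity check: (A − (0)·I) v_1 = (0, 0, 0, 0, 0)ᵀ = 0. ✓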